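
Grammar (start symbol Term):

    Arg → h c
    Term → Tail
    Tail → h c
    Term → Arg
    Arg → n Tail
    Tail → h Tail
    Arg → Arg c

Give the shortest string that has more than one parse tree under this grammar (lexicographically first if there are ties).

h c

length 2: h c has 2 parse trees

Two derivations of h c:
  Term ⇒ Tail ⇒ h c
  Term ⇒ Arg ⇒ h c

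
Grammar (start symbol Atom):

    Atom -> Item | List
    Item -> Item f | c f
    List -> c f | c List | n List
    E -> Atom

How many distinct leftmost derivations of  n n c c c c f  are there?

1

Parse trees for n n c c c c f:
  [Atom [List n [List n [List c [List c [List c [List c f]]]]]]]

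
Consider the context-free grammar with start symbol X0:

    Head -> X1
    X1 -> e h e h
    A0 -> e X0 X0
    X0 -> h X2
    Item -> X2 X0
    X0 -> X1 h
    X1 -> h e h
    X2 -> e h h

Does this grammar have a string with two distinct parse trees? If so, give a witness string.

Ambiguous

Witness: h e h h

Derivation 1: X0 ⇒ h X2 ⇒ h e h h
Derivation 2: X0 ⇒ X1 h ⇒ h e h h

Two distinct leftmost derivations for the same string.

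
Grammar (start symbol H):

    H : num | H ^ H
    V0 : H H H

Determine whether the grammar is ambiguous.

Witness: num ^ num ^ num

Derivation 1: H ⇒ H ^ H ⇒ num ^ H ⇒ num ^ H ^ H ⇒ num ^ num ^ H ⇒ num ^ num ^ num
Derivation 2: H ⇒ H ^ H ⇒ H ^ H ^ H ⇒ num ^ H ^ H ⇒ num ^ num ^ H ⇒ num ^ num ^ num

Two distinct leftmost derivations for the same string.

Ambiguous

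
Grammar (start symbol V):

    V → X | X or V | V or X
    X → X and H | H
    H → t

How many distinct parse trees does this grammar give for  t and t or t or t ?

4

Parse trees for t and t or t or t:
  [V [X [X [H t]] and [H t]] or [V [X [H t]] or [V [X [H t]]]]]
  [V [X [X [H t]] and [H t]] or [V [V [X [H t]]] or [X [H t]]]]
  [V [V [X [X [H t]] and [H t]] or [V [X [H t]]]] or [X [H t]]]
  [V [V [V [X [X [H t]] and [H t]]] or [X [H t]]] or [X [H t]]]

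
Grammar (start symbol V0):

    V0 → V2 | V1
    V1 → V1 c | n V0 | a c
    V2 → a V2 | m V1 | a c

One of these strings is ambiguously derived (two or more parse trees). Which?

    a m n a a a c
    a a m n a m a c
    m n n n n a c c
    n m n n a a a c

m n n n n a c c

a m n a a a c: 1 tree
a a m n a m a c: 1 tree
m n n n n a c c: 9 trees
n m n n a a a c: 1 tree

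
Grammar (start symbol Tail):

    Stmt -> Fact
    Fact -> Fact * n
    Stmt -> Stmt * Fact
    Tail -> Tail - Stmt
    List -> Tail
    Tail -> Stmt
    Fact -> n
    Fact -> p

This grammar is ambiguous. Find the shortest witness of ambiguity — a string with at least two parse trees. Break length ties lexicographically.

n * n

length 1: no string has ≥2 trees
length 3: n * n has 2 parse trees

Two derivations of n * n:
  Tail ⇒ Stmt ⇒ Fact ⇒ Fact * n ⇒ n * n
  Tail ⇒ Stmt ⇒ Stmt * Fact ⇒ Fact * Fact ⇒ n * Fact ⇒ n * n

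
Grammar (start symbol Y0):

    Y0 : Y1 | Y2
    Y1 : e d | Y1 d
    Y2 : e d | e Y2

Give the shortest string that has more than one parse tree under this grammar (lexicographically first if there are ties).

e d

length 2: e d has 2 parse trees

Two derivations of e d:
  Y0 ⇒ Y1 ⇒ e d
  Y0 ⇒ Y2 ⇒ e d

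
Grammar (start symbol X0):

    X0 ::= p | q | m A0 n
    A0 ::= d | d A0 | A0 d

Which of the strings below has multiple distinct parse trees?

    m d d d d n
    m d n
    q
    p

m d d d d n: 8 trees
m d n: 1 tree
q: 1 tree
p: 1 tree

m d d d d n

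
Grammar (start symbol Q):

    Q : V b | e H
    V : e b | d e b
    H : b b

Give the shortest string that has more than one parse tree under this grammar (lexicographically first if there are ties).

e b b

length 3: e b b has 2 parse trees

Two derivations of e b b:
  Q ⇒ V b ⇒ e b b
  Q ⇒ e H ⇒ e b b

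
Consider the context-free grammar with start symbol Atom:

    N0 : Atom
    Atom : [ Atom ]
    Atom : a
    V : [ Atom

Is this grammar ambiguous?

(N0, V are unreachable from Atom, so their rules don't affect L(Atom).) Each string is a nest of matched brackets around a single atom. An opening bracket forces the recursive rule; an atom forces the base rule.

Unambiguous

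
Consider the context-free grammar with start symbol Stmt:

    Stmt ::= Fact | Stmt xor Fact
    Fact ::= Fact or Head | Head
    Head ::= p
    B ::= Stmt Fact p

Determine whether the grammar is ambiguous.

Only Stmt, Fact, Head are reachable from Stmt; ignoring the rest: Stmt → Stmt xor Fact | Fact  ;  Fact → Fact or Head | Head  — a left-associative chain with Head at the bottom. Each string factors uniquely by precedence.

Unambiguous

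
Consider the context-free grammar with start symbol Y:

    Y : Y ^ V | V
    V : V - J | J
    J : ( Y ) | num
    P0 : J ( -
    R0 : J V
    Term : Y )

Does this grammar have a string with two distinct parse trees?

(P0, R0, Term are unreachable from Y, so their rules don't affect L(Y).) The grammar is stratified — Y handles '^' (left-recursive), V handles '-', J atoms. Each operator has a fixed associativity and precedence level, so every string has one parse.

Unambiguous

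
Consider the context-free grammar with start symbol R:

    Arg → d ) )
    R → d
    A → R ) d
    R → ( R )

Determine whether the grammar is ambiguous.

Unambiguous

(A, Arg are unreachable from R, so their rules don't affect L(R).) Each string is a nest of matched brackets around a single atom. An opening bracket forces the recursive rule; an atom forces the base rule.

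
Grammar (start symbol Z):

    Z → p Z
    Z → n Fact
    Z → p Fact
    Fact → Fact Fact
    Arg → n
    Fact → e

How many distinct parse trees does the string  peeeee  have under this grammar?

14

Parse trees for peeeee (showing first 6 of 14):
  [Z p [Fact [Fact e] [Fact [Fact e] [Fact [Fact e] [Fact [Fact e] [Fact e]]]]]]
  [Z p [Fact [Fact e] [Fact [Fact e] [Fact [Fact [Fact e] [Fact e]] [Fact e]]]]]
  [Z p [Fact [Fact e] [Fact [Fact [Fact e] [Fact e]] [Fact [Fact e] [Fact e]]]]]
  [Z p [Fact [Fact e] [Fact [Fact [Fact e] [Fact [Fact e] [Fact e]]] [Fact e]]]]
  [Z p [Fact [Fact e] [Fact [Fact [Fact [Fact e] [Fact e]] [Fact e]] [Fact e]]]]
  [Z p [Fact [Fact [Fact e] [Fact e]] [Fact [Fact e] [Fact [Fact e] [Fact e]]]]]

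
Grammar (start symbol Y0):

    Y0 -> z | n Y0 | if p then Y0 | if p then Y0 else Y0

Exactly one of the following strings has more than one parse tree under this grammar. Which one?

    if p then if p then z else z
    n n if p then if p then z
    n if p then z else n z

if p then if p then z else z: 2 trees
n n if p then if p then z: 1 tree
n if p then z else n z: 1 tree

if p then if p then z else z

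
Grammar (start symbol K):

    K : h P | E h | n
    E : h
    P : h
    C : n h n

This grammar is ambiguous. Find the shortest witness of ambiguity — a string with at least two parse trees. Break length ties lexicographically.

h h

length 1: no string has ≥2 trees
length 2: h h has 2 parse trees

Two derivations of h h:
  K ⇒ h P ⇒ h h
  K ⇒ E h ⇒ h h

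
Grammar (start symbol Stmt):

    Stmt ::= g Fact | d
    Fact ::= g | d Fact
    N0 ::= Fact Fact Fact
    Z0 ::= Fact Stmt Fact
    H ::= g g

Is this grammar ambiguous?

Only Stmt, Fact are reachable from Stmt; ignoring the rest: The reachable rules are right-linear with at most one rule per (nonterminal, next-terminal) pair. Each input token forces the next rule, so parsing is deterministic.

Unambiguous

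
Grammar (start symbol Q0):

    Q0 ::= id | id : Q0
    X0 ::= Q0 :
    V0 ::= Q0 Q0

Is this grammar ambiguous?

Unambiguous

Only Q0 is reachable from Q0; ignoring the rest: The reachable grammar is A → atom sep A | atom. Each atom is followed by either the separator (recurse) or end-of-string (stop) — no choice point.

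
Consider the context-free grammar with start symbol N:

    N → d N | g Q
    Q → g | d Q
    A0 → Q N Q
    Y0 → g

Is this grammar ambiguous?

Unambiguous

(A0, Y0 are unreachable from N, so their rules don't affect L(N).) The reachable rules are right-linear with at most one rule per (nonterminal, next-terminal) pair. Each input token forces the next rule, so parsing is deterministic.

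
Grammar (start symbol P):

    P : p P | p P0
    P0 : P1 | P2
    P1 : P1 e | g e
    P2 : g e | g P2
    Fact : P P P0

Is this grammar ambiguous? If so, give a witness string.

Witness: p g e

Derivation 1: P ⇒ p P0 ⇒ p P1 ⇒ p g e
Derivation 2: P ⇒ p P0 ⇒ p P2 ⇒ p g e

Two distinct leftmost derivations for the same string.

Ambiguous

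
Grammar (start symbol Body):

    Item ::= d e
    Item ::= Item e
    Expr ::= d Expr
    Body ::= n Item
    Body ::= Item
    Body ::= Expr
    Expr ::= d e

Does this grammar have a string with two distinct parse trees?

Ambiguous

Witness: d e

Derivation 1: Body ⇒ Item ⇒ d e
Derivation 2: Body ⇒ Expr ⇒ d e

Two distinct leftmost derivations for the same string.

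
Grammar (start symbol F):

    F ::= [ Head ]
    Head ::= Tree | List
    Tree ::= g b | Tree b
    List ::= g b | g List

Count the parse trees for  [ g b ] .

2

Parse trees for [ g b ]:
  [F [ [Head [Tree g b]] ]]
  [F [ [Head [List g b]] ]]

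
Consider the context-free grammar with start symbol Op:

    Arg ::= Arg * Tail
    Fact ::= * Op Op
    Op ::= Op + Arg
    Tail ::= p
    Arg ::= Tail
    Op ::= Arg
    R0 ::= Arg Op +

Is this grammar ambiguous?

Only Op, Arg, Tail are reachable from Op; ignoring the rest: The grammar is stratified — Op handles '+' (left-recursive), Arg handles '*', Tail atoms. Each operator has a fixed associativity and precedence level, so every string has one parse.

Unambiguous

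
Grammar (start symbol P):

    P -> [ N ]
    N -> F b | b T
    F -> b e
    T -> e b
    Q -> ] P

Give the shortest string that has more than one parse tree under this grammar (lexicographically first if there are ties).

[ b e b ]

length 5: [ b e b ] has 2 parse trees

Two derivations of [ b e b ]:
  P ⇒ [ N ] ⇒ [ F b ] ⇒ [ b e b ]
  P ⇒ [ N ] ⇒ [ b T ] ⇒ [ b e b ]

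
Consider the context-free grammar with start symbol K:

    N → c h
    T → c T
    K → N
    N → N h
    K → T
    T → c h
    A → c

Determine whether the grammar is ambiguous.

Ambiguous

Witness: c h

Derivation 1: K ⇒ N ⇒ c h
Derivation 2: K ⇒ T ⇒ c h

Two distinct leftmost derivations for the same string.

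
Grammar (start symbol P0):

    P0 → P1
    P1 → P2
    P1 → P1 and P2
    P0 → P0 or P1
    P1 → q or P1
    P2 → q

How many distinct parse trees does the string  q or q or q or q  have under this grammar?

Parse trees for q or q or q or q:
  [P0 [P1 q or [P1 q or [P1 q or [P1 [P2 q]]]]]]
  [P0 [P0 [P1 [P2 q]]] or [P1 q or [P1 q or [P1 [P2 q]]]]]
  [P0 [P0 [P1 q or [P1 [P2 q]]]] or [P1 q or [P1 [P2 q]]]]
  [P0 [P0 [P0 [P1 [P2 q]]] or [P1 [P2 q]]] or [P1 q or [P1 [P2 q]]]]
  [P0 [P0 [P1 q or [P1 q or [P1 [P2 q]]]]] or [P1 [P2 q]]]
  [P0 [P0 [P0 [P1 [P2 q]]] or [P1 q or [P1 [P2 q]]]] or [P1 [P2 q]]]
  [P0 [P0 [P0 [P1 q or [P1 [P2 q]]]] or [P1 [P2 q]]] or [P1 [P2 q]]]
  [P0 [P0 [P0 [P0 [P1 [P2 q]]] or [P1 [P2 q]]] or [P1 [P2 q]]] or [P1 [P2 q]]]

8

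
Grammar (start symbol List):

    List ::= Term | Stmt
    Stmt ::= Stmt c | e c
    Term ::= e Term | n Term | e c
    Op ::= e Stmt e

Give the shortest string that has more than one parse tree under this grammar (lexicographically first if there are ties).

e c

length 2: e c has 2 parse trees

Two derivations of e c:
  List ⇒ Term ⇒ e c
  List ⇒ Stmt ⇒ e c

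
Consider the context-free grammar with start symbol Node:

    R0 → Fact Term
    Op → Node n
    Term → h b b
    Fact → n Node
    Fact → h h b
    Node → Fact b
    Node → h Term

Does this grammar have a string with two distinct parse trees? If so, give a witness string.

Ambiguous

Witness: h h b b

Derivation 1: Node ⇒ Fact b ⇒ h h b b
Derivation 2: Node ⇒ h Term ⇒ h h b b

Two distinct leftmost derivations for the same string.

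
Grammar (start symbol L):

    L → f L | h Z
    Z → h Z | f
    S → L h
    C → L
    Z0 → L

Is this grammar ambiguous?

(S, C, Z0 are unreachable from L, so their rules don't affect L(L).) Each reachable nonterminal has at most one production per leading terminal, and all productions are right-linear; the derivation is determined token-by-token.

Unambiguous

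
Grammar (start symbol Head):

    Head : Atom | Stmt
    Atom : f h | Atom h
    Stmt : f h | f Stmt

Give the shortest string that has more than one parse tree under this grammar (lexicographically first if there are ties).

f h

length 2: f h has 2 parse trees

Two derivations of f h:
  Head ⇒ Atom ⇒ f h
  Head ⇒ Stmt ⇒ f h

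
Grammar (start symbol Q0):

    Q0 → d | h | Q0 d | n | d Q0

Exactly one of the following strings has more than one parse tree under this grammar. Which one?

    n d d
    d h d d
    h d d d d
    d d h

n d d: 1 tree
d h d d: 3 trees
h d d d d: 1 tree
d d h: 1 tree

d h d d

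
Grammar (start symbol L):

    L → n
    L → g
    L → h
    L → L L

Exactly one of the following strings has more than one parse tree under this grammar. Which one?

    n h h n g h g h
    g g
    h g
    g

n h h n g h g h

n h h n g h g h: 429 trees
g g: 1 tree
h g: 1 tree
g: 1 tree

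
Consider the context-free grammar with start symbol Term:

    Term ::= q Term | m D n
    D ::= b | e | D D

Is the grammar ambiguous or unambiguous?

Ambiguous

Witness: m b b b n

Derivation 1: Term ⇒ m D n ⇒ m D D n ⇒ m b D n ⇒ m b D D n ⇒ m b b D n ⇒ m b b b n
Derivation 2: Term ⇒ m D n ⇒ m D D n ⇒ m D D D n ⇒ m b D D n ⇒ m b b D n ⇒ m b b b n

Two distinct leftmost derivations for the same string.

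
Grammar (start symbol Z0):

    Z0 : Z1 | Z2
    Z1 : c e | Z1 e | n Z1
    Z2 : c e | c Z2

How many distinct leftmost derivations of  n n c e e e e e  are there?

15

Parse trees for n n c e e e e e (showing first 6 of 15):
  [Z0 [Z1 [Z1 [Z1 [Z1 [Z1 n [Z1 n [Z1 c e]]] e] e] e] e]]
  [Z0 [Z1 [Z1 [Z1 [Z1 n [Z1 [Z1 n [Z1 c e]] e]] e] e] e]]
  [Z0 [Z1 [Z1 [Z1 [Z1 n [Z1 n [Z1 [Z1 c e] e]]] e] e] e]]
  [Z0 [Z1 [Z1 [Z1 n [Z1 [Z1 [Z1 n [Z1 c e]] e] e]] e] e]]
  [Z0 [Z1 [Z1 [Z1 n [Z1 [Z1 n [Z1 [Z1 c e] e]] e]] e] e]]
  [Z0 [Z1 [Z1 [Z1 n [Z1 n [Z1 [Z1 [Z1 c e] e] e]]] e] e]]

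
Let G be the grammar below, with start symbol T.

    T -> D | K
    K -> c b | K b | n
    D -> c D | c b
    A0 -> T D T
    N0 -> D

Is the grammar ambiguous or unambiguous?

Ambiguous

Witness: c b

Derivation 1: T ⇒ D ⇒ c b
Derivation 2: T ⇒ K ⇒ c b

Two distinct leftmost derivations for the same string.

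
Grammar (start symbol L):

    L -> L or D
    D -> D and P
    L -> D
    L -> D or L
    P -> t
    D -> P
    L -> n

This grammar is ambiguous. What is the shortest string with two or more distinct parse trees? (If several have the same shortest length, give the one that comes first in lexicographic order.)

length 1: no string has ≥2 trees
length 3: t or t has 2 parse trees

Two derivations of t or t:
  L ⇒ L or D ⇒ D or D ⇒ P or D ⇒ t or D ⇒ t or P ⇒ t or t
  L ⇒ D or L ⇒ P or L ⇒ t or L ⇒ t or D ⇒ t or P ⇒ t or t

t or t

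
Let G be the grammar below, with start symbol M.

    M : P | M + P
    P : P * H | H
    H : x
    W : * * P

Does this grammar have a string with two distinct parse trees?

Unambiguous

(W is unreachable from M, so its rules don't affect L(M).) M → M + P | P  ;  P → P * H | H  — a left-associative chain with H at the bottom. Each string factors uniquely by precedence.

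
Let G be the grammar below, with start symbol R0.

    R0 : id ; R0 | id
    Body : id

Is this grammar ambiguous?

Unambiguous

(Body is unreachable from R0, so its rules don't affect L(R0).) The reachable grammar is A → atom sep A | atom. Each atom is followed by either the separator (recurse) or end-of-string (stop) — no choice point.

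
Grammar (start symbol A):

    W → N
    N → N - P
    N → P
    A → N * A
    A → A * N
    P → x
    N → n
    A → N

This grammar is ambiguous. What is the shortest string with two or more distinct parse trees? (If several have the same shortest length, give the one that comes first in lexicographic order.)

n * n

length 1: no string has ≥2 trees
length 3: n * n has 2 parse trees

Two derivations of n * n:
  A ⇒ N * A ⇒ n * A ⇒ n * N ⇒ n * n
  A ⇒ A * N ⇒ N * N ⇒ n * N ⇒ n * n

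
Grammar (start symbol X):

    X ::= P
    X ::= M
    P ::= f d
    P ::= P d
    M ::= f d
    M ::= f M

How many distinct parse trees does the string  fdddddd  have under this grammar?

1

Parse trees for fdddddd:
  [X [P [P [P [P [P [P f d] d] d] d] d] d]]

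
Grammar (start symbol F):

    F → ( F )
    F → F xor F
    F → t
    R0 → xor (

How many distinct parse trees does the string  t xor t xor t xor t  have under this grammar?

5

Parse trees for t xor t xor t xor t:
  [F [F t] xor [F [F t] xor [F [F t] xor [F t]]]]
  [F [F t] xor [F [F [F t] xor [F t]] xor [F t]]]
  [F [F [F t] xor [F t]] xor [F [F t] xor [F t]]]
  [F [F [F t] xor [F [F t] xor [F t]]] xor [F t]]
  [F [F [F [F t] xor [F t]] xor [F t]] xor [F t]]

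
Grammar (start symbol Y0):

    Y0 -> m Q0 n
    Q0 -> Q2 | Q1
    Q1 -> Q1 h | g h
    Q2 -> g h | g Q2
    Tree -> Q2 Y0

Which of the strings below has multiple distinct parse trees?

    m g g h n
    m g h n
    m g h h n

m g g h n: 1 tree
m g h n: 2 trees
m g h h n: 1 tree

m g h n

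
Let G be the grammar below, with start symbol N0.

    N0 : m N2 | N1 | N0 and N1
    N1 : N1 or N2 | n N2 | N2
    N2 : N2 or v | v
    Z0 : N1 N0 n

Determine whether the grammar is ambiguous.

Ambiguous

Witness: v or v

Derivation 1: N0 ⇒ N1 ⇒ N1 or N2 ⇒ N2 or N2 ⇒ v or N2 ⇒ v or v
Derivation 2: N0 ⇒ N1 ⇒ N2 ⇒ N2 or v ⇒ v or v

Two distinct leftmost derivations for the same string.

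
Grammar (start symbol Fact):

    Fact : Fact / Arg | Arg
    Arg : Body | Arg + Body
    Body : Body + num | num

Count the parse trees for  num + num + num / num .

Parse trees for num + num + num / num:
  [Fact [Fact [Arg [Body [Body [Body num] + num] + num]]] / [Arg [Body num]]]
  [Fact [Fact [Arg [Arg [Body num]] + [Body [Body num] + num]]] / [Arg [Body num]]]
  [Fact [Fact [Arg [Arg [Body [Body num] + num]] + [Body num]]] / [Arg [Body num]]]
  [Fact [Fact [Arg [Arg [Arg [Body num]] + [Body num]] + [Body num]]] / [Arg [Body num]]]

4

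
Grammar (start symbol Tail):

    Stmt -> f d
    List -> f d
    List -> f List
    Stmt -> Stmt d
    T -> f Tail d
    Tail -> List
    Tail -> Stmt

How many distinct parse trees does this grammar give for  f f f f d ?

1

Parse trees for f f f f d:
  [Tail [List f [List f [List f [List f d]]]]]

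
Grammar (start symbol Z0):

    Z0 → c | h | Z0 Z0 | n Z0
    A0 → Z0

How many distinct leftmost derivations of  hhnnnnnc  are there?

2

Parse trees for hhnnnnnc:
  [Z0 [Z0 h] [Z0 [Z0 h] [Z0 n [Z0 n [Z0 n [Z0 n [Z0 n [Z0 c]]]]]]]]
  [Z0 [Z0 [Z0 h] [Z0 h]] [Z0 n [Z0 n [Z0 n [Z0 n [Z0 n [Z0 c]]]]]]]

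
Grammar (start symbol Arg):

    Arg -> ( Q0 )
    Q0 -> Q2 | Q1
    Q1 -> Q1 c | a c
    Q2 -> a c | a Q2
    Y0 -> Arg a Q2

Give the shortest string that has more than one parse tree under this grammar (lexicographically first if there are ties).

( a c )

length 4: ( a c ) has 2 parse trees

Two derivations of ( a c ):
  Arg ⇒ ( Q0 ) ⇒ ( Q2 ) ⇒ ( a c )
  Arg ⇒ ( Q0 ) ⇒ ( Q1 ) ⇒ ( a c )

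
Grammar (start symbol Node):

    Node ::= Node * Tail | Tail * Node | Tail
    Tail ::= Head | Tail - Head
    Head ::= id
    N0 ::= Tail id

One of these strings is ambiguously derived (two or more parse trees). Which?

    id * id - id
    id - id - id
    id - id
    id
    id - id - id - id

id * id - id: 2 trees
id - id - id: 1 tree
id - id: 1 tree
id: 1 tree
id - id - id - id: 1 tree

id * id - id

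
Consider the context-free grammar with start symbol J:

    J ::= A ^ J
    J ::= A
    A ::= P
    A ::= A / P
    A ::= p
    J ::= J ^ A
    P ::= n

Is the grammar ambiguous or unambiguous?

Ambiguous

Witness: n ^ n

Derivation 1: J ⇒ A ^ J ⇒ P ^ J ⇒ n ^ J ⇒ n ^ A ⇒ n ^ P ⇒ n ^ n
Derivation 2: J ⇒ J ^ A ⇒ A ^ A ⇒ P ^ A ⇒ n ^ A ⇒ n ^ P ⇒ n ^ n

Two distinct leftmost derivations for the same string.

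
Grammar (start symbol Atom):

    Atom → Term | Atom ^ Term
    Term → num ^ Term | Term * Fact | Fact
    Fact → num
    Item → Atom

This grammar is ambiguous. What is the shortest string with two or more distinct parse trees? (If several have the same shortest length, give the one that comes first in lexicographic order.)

num ^ num

length 1: no string has ≥2 trees
length 3: num ^ num has 2 parse trees

Two derivations of num ^ num:
  Atom ⇒ Term ⇒ num ^ Term ⇒ num ^ Fact ⇒ num ^ num
  Atom ⇒ Atom ^ Term ⇒ Term ^ Term ⇒ Fact ^ Term ⇒ num ^ Term ⇒ num ^ Fact ⇒ num ^ num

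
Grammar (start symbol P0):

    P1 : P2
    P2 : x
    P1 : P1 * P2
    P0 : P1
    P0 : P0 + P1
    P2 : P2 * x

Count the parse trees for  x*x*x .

4

Parse trees for x*x*x:
  [P0 [P1 [P2 [P2 [P2 x] * x] * x]]]
  [P0 [P1 [P1 [P2 x]] * [P2 [P2 x] * x]]]
  [P0 [P1 [P1 [P2 [P2 x] * x]] * [P2 x]]]
  [P0 [P1 [P1 [P1 [P2 x]] * [P2 x]] * [P2 x]]]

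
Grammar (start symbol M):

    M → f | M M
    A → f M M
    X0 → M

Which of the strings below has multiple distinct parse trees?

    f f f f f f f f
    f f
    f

f f f f f f f f: 429 trees
f f: 1 tree
f: 1 tree

f f f f f f f f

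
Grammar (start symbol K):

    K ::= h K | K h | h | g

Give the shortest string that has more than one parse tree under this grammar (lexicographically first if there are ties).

length 1: no string has ≥2 trees
length 2: h h has 2 parse trees

Two derivations of h h:
  K ⇒ h K ⇒ h h
  K ⇒ K h ⇒ h h

h h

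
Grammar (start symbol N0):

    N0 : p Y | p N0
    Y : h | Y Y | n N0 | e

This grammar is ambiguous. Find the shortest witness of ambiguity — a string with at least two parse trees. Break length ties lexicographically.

length 2: no string has ≥2 trees
length 3: no string has ≥2 trees
length 4: p e e e has 2 parse trees

Two derivations of p e e e:
  N0 ⇒ p Y ⇒ p Y Y ⇒ p Y Y Y ⇒ p e Y Y ⇒ p e e Y ⇒ p e e e
  N0 ⇒ p Y ⇒ p Y Y ⇒ p e Y ⇒ p e Y Y ⇒ p e e Y ⇒ p e e e

p e e e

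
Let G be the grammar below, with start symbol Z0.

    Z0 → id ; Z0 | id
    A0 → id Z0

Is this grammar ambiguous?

Unambiguous

(A0 is unreachable from Z0, so its rules don't affect L(Z0).) The reachable grammar is A → atom sep A | atom. Each atom is followed by either the separator (recurse) or end-of-string (stop) — no choice point.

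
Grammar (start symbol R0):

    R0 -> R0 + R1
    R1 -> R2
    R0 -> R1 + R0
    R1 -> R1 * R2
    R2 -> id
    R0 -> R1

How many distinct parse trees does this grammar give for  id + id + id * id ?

Parse trees for id + id + id * id:
  [R0 [R0 [R0 [R1 [R2 id]]] + [R1 [R2 id]]] + [R1 [R1 [R2 id]] * [R2 id]]]
  [R0 [R0 [R1 [R2 id]] + [R0 [R1 [R2 id]]]] + [R1 [R1 [R2 id]] * [R2 id]]]
  [R0 [R1 [R2 id]] + [R0 [R0 [R1 [R2 id]]] + [R1 [R1 [R2 id]] * [R2 id]]]]
  [R0 [R1 [R2 id]] + [R0 [R1 [R2 id]] + [R0 [R1 [R1 [R2 id]] * [R2 id]]]]]

4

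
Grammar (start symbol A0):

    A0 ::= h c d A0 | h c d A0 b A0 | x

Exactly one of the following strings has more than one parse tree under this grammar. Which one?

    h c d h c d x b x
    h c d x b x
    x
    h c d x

h c d h c d x b x: 2 trees
h c d x b x: 1 tree
x: 1 tree
h c d x: 1 tree

h c d h c d x b x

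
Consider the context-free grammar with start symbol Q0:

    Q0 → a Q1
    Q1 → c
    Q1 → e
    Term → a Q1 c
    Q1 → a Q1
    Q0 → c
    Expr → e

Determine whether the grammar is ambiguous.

Only Q0, Q1 are reachable from Q0; ignoring the rest: The reachable rules are right-linear with at most one rule per (nonterminal, next-terminal) pair. Each input token forces the next rule, so parsing is deterministic.

Unambiguous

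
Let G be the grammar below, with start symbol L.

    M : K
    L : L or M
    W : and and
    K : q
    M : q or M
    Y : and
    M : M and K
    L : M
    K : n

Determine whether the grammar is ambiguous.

Ambiguous

Witness: q or n

Derivation 1: L ⇒ L or M ⇒ M or M ⇒ K or M ⇒ q or M ⇒ q or K ⇒ q or n
Derivation 2: L ⇒ M ⇒ q or M ⇒ q or K ⇒ q or n

Two distinct leftmost derivations for the same string.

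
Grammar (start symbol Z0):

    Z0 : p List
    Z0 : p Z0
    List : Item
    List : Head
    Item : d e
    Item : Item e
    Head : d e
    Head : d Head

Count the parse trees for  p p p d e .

2

Parse trees for p p p d e:
  [Z0 p [Z0 p [Z0 p [List [Item d e]]]]]
  [Z0 p [Z0 p [Z0 p [List [Head d e]]]]]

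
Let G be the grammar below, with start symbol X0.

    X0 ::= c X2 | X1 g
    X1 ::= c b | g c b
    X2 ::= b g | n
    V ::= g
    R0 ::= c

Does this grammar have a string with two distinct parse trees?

Ambiguous

Witness: c b g

Derivation 1: X0 ⇒ c X2 ⇒ c b g
Derivation 2: X0 ⇒ X1 g ⇒ c b g

Two distinct leftmost derivations for the same string.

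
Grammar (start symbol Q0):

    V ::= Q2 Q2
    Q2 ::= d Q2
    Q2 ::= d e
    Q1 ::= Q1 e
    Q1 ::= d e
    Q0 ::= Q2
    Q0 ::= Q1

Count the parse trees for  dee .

1

Parse trees for dee:
  [Q0 [Q1 [Q1 d e] e]]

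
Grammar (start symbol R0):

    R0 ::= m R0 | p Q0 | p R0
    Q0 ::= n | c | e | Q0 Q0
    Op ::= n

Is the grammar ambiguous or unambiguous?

Witness: p c c c

Derivation 1: R0 ⇒ p Q0 ⇒ p Q0 Q0 ⇒ p c Q0 ⇒ p c Q0 Q0 ⇒ p c c Q0 ⇒ p c c c
Derivation 2: R0 ⇒ p Q0 ⇒ p Q0 Q0 ⇒ p Q0 Q0 Q0 ⇒ p c Q0 Q0 ⇒ p c c Q0 ⇒ p c c c

Two distinct leftmost derivations for the same string.

Ambiguous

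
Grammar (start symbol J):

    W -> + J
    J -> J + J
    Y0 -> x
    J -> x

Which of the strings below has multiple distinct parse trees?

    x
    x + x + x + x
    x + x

x + x + x + x

x: 1 tree
x + x + x + x: 5 trees
x + x: 1 tree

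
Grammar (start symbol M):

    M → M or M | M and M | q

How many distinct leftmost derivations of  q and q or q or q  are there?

5

Parse trees for q and q or q or q:
  [M [M [M q] and [M q]] or [M [M q] or [M q]]]
  [M [M [M [M q] and [M q]] or [M q]] or [M q]]
  [M [M [M q] and [M [M q] or [M q]]] or [M q]]
  [M [M q] and [M [M q] or [M [M q] or [M q]]]]
  [M [M q] and [M [M [M q] or [M q]] or [M q]]]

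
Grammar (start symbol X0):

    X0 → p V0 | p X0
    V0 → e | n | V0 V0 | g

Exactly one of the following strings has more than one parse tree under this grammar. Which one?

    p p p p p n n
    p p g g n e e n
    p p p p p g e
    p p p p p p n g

p p g g n e e n

p p p p p n n: 1 tree
p p g g n e e n: 42 trees
p p p p p g e: 1 tree
p p p p p p n g: 1 tree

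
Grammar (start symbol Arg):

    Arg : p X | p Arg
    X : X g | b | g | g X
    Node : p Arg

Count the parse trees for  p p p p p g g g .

4

Parse trees for p p p p p g g g:
  [Arg p [Arg p [Arg p [Arg p [Arg p [X [X [X g] g] g]]]]]]
  [Arg p [Arg p [Arg p [Arg p [Arg p [X [X g [X g]] g]]]]]]
  [Arg p [Arg p [Arg p [Arg p [Arg p [X g [X [X g] g]]]]]]]
  [Arg p [Arg p [Arg p [Arg p [Arg p [X g [X g [X g]]]]]]]]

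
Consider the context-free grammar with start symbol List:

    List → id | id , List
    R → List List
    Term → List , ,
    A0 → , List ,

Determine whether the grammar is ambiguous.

Only List is reachable from List; ignoring the rest: Right-recursive list with a separator: after each atom, whether the separator follows determines the rule. One parse per string.

Unambiguous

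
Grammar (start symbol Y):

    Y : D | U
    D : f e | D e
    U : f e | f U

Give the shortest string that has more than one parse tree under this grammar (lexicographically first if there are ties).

length 2: f e has 2 parse trees

Two derivations of f e:
  Y ⇒ D ⇒ f e
  Y ⇒ U ⇒ f e

f e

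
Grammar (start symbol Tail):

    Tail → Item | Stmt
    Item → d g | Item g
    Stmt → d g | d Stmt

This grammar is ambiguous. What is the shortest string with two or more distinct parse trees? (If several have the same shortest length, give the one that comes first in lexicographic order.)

d g

length 2: d g has 2 parse trees

Two derivations of d g:
  Tail ⇒ Item ⇒ d g
  Tail ⇒ Stmt ⇒ d g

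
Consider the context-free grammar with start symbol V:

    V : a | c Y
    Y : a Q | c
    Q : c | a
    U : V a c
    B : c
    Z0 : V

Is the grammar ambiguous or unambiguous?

(U, B, Z0 are unreachable from V, so their rules don't affect L(V).) The reachable rules are right-linear with at most one rule per (nonterminal, next-terminal) pair. Each input token forces the next rule, so parsing is deterministic.

Unambiguous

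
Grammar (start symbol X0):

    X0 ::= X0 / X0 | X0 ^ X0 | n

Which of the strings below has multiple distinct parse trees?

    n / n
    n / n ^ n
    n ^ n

n / n: 1 tree
n / n ^ n: 2 trees
n ^ n: 1 tree

n / n ^ n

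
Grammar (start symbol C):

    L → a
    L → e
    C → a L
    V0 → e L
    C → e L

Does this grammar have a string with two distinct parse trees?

Unambiguous

(V0 is unreachable from C, so its rules don't affect L(C).) Each reachable nonterminal has at most one production per leading terminal, and all productions are right-linear; the derivation is determined token-by-token.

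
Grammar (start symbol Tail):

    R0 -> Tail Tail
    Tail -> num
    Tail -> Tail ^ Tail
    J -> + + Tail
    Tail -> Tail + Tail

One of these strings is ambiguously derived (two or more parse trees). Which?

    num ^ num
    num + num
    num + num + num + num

num + num + num + num

num ^ num: 1 tree
num + num: 1 tree
num + num + num + num: 5 trees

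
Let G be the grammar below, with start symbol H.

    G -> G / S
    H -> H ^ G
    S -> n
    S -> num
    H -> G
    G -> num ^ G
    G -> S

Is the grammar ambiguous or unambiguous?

Ambiguous

Witness: num ^ n

Derivation 1: H ⇒ H ^ G ⇒ G ^ G ⇒ S ^ G ⇒ num ^ G ⇒ num ^ S ⇒ num ^ n
Derivation 2: H ⇒ G ⇒ num ^ G ⇒ num ^ S ⇒ num ^ n

Two distinct leftmost derivations for the same string.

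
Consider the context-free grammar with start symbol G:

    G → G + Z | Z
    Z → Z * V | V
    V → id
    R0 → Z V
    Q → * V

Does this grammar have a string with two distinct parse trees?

(R0, Q are unreachable from G, so their rules don't affect L(G).) The grammar is stratified — G handles '+' (left-recursive), Z handles '*', V atoms. Each operator has a fixed associativity and precedence level, so every string has one parse.

Unambiguous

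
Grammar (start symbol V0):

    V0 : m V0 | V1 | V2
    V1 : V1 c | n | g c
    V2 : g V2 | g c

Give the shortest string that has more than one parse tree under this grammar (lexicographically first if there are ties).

length 1: no string has ≥2 trees
length 2: g c has 2 parse trees

Two derivations of g c:
  V0 ⇒ V1 ⇒ g c
  V0 ⇒ V2 ⇒ g c

g c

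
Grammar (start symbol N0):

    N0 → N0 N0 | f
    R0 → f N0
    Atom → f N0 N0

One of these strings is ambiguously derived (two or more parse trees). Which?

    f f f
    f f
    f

f f f

f f f: 2 trees
f f: 1 tree
f: 1 tree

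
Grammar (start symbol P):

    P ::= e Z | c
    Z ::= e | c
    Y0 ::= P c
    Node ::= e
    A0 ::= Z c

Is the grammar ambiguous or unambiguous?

Unambiguous

Only P, Z are reachable from P; ignoring the rest: Each reachable nonterminal has at most one production per leading terminal, and all productions are right-linear; the derivation is determined token-by-token.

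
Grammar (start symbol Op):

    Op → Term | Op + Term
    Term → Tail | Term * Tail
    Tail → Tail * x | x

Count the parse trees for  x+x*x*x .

Parse trees for x+x*x*x:
  [Op [Op [Term [Tail x]]] + [Term [Tail [Tail [Tail x] * x] * x]]]
  [Op [Op [Term [Tail x]]] + [Term [Term [Tail x]] * [Tail [Tail x] * x]]]
  [Op [Op [Term [Tail x]]] + [Term [Term [Tail [Tail x] * x]] * [Tail x]]]
  [Op [Op [Term [Tail x]]] + [Term [Term [Term [Tail x]] * [Tail x]] * [Tail x]]]

4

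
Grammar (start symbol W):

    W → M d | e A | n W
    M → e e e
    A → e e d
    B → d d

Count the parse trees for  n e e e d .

2

Parse trees for n e e e d:
  [W n [W [M e e e] d]]
  [W n [W e [A e e d]]]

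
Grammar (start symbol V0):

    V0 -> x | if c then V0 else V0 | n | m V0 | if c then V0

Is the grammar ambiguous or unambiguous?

Ambiguous

Witness: if c then if c then n else n

Derivation 1: V0 ⇒ if c then V0 else V0 ⇒ if c then if c then V0 else V0 ⇒ if c then if c then n else V0 ⇒ if c then if c then n else n
Derivation 2: V0 ⇒ if c then V0 ⇒ if c then if c then V0 else V0 ⇒ if c then if c then n else V0 ⇒ if c then if c then n else n

Two distinct leftmost derivations for the same string.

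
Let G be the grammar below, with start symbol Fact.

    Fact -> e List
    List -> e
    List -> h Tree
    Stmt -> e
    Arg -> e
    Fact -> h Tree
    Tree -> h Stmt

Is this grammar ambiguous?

Unambiguous

Only Fact, List, Tree, Stmt are reachable from Fact; ignoring the rest: Restricted to the reachable nonterminals, every rule has the form A → t or A → t B, and no two rules for the same A share a first terminal. The grammar encodes a DFA — one run per string.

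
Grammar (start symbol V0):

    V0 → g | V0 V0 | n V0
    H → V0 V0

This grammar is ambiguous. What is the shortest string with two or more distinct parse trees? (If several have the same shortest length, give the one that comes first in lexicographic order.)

length 1: no string has ≥2 trees
length 2: no string has ≥2 trees
length 3: g g g has 2 parse trees

Two derivations of g g g:
  V0 ⇒ V0 V0 ⇒ g V0 ⇒ g V0 V0 ⇒ g g V0 ⇒ g g g
  V0 ⇒ V0 V0 ⇒ V0 V0 V0 ⇒ g V0 V0 ⇒ g g V0 ⇒ g g g

g g g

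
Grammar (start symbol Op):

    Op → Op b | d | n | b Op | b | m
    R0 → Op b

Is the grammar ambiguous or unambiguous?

Witness: b b

Derivation 1: Op ⇒ Op b ⇒ b b
Derivation 2: Op ⇒ b Op ⇒ b b

Two distinct leftmost derivations for the same string.

Ambiguous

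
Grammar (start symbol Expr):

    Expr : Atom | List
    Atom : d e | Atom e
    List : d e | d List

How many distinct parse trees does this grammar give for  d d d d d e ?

Parse trees for d d d d d e:
  [Expr [List d [List d [List d [List d [List d e]]]]]]

1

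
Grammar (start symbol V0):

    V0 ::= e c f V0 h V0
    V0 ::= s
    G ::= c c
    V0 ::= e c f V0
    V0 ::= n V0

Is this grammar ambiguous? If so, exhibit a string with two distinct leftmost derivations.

Ambiguous

Witness: e c f e c f s h s

Derivation 1: V0 ⇒ e c f V0 h V0 ⇒ e c f e c f V0 h V0 ⇒ e c f e c f s h V0 ⇒ e c f e c f s h s
Derivation 2: V0 ⇒ e c f V0 ⇒ e c f e c f V0 h V0 ⇒ e c f e c f s h V0 ⇒ e c f e c f s h s

Two distinct leftmost derivations for the same string.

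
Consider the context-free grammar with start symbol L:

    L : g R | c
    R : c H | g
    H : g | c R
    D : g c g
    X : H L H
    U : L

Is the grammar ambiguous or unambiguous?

Only L, R, H are reachable from L; ignoring the rest: The reachable rules are right-linear with at most one rule per (nonterminal, next-terminal) pair. Each input token forces the next rule, so parsing is deterministic.

Unambiguous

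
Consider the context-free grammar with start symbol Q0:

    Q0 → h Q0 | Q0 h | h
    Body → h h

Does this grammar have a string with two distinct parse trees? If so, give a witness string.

Ambiguous

Witness: h h

Derivation 1: Q0 ⇒ h Q0 ⇒ h h
Derivation 2: Q0 ⇒ Q0 h ⇒ h h

Two distinct leftmost derivations for the same string.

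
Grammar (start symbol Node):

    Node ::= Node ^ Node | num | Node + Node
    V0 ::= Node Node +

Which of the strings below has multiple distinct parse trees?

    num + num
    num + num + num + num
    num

num + num + num + num

num + num: 1 tree
num + num + num + num: 5 trees
num: 1 tree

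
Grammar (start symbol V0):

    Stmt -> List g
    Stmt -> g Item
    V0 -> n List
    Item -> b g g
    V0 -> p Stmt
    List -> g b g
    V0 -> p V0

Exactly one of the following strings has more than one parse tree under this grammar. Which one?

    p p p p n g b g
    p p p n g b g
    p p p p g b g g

p p p p n g b g: 1 tree
p p p n g b g: 1 tree
p p p p g b g g: 2 trees

p p p p g b g g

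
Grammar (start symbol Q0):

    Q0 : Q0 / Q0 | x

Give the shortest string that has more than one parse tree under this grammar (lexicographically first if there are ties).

length 1: no string has ≥2 trees
length 3: no string has ≥2 trees
length 5: x / x / x has 2 parse trees

Two derivations of x / x / x:
  Q0 ⇒ Q0 / Q0 ⇒ Q0 / Q0 / Q0 ⇒ x / Q0 / Q0 ⇒ x / x / Q0 ⇒ x / x / x
  Q0 ⇒ Q0 / Q0 ⇒ x / Q0 ⇒ x / Q0 / Q0 ⇒ x / x / Q0 ⇒ x / x / x

x / x / x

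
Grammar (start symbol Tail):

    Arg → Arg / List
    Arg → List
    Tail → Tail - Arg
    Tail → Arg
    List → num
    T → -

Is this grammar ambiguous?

Only Tail, Arg, List are reachable from Tail; ignoring the rest: Tail → Tail - Arg | Arg  ;  Arg → Arg / List | List  — a left-associative chain with List at the bottom. Each string factors uniquely by precedence.

Unambiguous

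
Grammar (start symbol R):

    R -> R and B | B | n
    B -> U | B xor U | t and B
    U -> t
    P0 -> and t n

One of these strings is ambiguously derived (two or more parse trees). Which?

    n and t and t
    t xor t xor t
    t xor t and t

n and t and t

n and t and t: 2 trees
t xor t xor t: 1 tree
t xor t and t: 1 tree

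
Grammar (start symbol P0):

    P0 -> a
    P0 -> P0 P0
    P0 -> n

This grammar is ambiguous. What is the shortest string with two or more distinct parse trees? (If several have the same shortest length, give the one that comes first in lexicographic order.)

a a a

length 1: no string has ≥2 trees
length 2: no string has ≥2 trees
length 3: a a a has 2 parse trees

Two derivations of a a a:
  P0 ⇒ P0 P0 ⇒ a P0 ⇒ a P0 P0 ⇒ a a P0 ⇒ a a a
  P0 ⇒ P0 P0 ⇒ P0 P0 P0 ⇒ a P0 P0 ⇒ a a P0 ⇒ a a a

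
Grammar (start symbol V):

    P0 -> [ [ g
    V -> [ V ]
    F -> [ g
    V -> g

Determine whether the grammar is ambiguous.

Unambiguous

(F, P0 are unreachable from V, so their rules don't affect L(V).) L(V) is { openⁿ atom closeⁿ : n ≥ 0 }. The bracket depth fixes n, and the derivation is forced at every step.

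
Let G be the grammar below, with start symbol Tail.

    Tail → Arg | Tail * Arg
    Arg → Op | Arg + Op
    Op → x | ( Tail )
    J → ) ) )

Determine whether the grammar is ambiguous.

Unambiguous

(J is unreachable from Tail, so its rules don't affect L(Tail).) This is a standard precedence ladder (Tail over Arg over Op), with each level left-recursive on its own operator ('*' at Tail, '+' at Arg). That structure is LR(1), hence unambiguous.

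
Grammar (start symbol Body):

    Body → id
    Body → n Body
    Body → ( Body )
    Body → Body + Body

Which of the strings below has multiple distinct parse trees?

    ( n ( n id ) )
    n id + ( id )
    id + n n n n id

( n ( n id ) ): 1 tree
n id + ( id ): 2 trees
id + n n n n id: 1 tree

n id + ( id )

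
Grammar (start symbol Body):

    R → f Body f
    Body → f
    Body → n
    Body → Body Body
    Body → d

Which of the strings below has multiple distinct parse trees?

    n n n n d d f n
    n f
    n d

n n n n d d f n: 429 trees
n f: 1 tree
n d: 1 tree

n n n n d d f n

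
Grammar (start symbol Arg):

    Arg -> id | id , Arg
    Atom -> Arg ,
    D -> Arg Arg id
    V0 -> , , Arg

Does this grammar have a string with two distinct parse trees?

Unambiguous

Only Arg is reachable from Arg; ignoring the rest: Right-recursive list with a separator: after each atom, whether the separator follows determines the rule. One parse per string.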